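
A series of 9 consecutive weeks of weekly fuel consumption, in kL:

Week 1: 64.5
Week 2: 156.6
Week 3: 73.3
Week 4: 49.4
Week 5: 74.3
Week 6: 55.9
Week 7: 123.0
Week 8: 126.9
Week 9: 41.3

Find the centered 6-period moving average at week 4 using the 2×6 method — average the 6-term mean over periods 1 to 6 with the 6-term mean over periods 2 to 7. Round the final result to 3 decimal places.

83.875

Sum over 1–6: 64.5 + 156.6 + 73.3 + 49.4 + 74.3 + 55.9 = 474.0
Sum over 2–7: 156.6 + 73.3 + 49.4 + 74.3 + 55.9 + 123.0 = 532.5
CMA at t=4 = (474.0 + 532.5) / (2·6) = 1006.5 / 12 = 83.875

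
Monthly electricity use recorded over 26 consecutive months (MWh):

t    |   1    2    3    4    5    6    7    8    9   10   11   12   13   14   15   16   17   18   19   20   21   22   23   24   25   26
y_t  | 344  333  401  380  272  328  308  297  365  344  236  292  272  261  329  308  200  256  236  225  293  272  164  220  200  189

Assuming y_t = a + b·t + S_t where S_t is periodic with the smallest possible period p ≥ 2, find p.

First differences y_{t+1} − y_t: -11, 68, -21, -108, 56, -20, -11, 68, -21, -108, 56, -20, -11, 68, …
The difference pattern repeats every 6 terms and not for any smaller step, so p = 6.

6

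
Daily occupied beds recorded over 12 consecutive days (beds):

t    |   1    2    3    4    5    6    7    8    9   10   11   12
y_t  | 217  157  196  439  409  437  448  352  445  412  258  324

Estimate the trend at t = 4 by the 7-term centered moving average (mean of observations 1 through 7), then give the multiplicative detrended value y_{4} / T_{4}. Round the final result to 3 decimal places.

Trend T_4 = (217 + 157 + 196 + 439 + 409 + 437 + 448) / 7 = 2303/7 = 329.00000
Ratio to trend: 439 / 329.00000 = 1.334

1.334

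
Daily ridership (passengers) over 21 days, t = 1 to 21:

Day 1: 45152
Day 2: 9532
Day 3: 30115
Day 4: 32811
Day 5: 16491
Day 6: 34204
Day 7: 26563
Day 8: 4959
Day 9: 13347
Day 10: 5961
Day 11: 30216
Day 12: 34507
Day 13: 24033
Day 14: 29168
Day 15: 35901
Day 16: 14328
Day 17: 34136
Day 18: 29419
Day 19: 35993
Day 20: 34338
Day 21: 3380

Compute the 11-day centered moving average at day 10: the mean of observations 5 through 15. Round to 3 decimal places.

23213.636

Sum of periods 5–15: 16491 + 34204 + 26563 + 4959 + 13347 + 5961 + 30216 + 34507 + 24033 + 29168 + 35901 = 255350
Divide by 11: 255350 / 11 = 23213.636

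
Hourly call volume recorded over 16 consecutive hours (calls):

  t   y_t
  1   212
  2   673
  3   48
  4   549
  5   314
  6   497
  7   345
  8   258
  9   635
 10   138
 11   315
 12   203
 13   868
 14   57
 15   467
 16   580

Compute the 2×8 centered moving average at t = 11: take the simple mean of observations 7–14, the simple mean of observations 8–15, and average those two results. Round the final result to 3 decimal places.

Sum over 7–14: 345 + 258 + 635 + 138 + 315 + 203 + 868 + 57 = 2819
Sum over 8–15: 258 + 635 + 138 + 315 + 203 + 868 + 57 + 467 = 2941
CMA at t=11 = (2819 + 2941) / (2·8) = 5760 / 16 = 360.000

360.000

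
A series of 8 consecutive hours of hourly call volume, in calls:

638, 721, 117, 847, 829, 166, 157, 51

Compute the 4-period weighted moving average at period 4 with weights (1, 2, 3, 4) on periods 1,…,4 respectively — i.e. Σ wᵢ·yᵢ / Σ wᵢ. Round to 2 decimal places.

Weighted sum: 1·638 + 2·721 + 3·117 + 4·847 = 638 + 1442 + 351 + 3388 = 5819
Weight total: 1 + 2 + 3 + 4 = 10
WMA = 5819 / 10 = 581.90

581.90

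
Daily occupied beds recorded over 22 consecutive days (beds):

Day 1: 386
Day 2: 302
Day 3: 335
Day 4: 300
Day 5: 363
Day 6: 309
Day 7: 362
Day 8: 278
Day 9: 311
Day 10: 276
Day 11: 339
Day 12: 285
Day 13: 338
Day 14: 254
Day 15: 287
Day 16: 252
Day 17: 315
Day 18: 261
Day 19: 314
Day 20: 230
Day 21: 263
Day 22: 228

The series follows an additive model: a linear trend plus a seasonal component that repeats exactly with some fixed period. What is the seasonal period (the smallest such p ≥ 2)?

6

First differences y_{t+1} − y_t: -84, 33, -35, 63, -54, 53, -84, 33, -35, 63, -54, 53, -84, 33, …
The difference pattern repeats every 6 terms and not for any smaller step, so p = 6.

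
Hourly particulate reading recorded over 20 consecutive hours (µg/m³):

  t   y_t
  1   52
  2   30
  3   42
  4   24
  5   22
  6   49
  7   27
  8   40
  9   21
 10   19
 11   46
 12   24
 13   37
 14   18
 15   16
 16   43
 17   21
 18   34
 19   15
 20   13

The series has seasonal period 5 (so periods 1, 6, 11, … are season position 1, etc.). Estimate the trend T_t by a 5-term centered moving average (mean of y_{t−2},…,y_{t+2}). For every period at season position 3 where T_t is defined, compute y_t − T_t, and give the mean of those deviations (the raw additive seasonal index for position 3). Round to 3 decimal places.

Season position 3 occurs at t = 3, 8, 13, 18 (where T_t is defined).
t=3: T_3 = 34.00000; y_3 − T_3 = 42 − 34.00000 = 8.00000
t=8: T_8 = 31.20000; y_8 − T_8 = 40 − 31.20000 = 8.80000
t=13: T_13 = 28.20000; y_13 − T_13 = 37 − 28.20000 = 8.80000
t=18: T_18 = 25.20000; y_18 − T_18 = 34 − 25.20000 = 8.80000
Mean deviation: (8.00000 + 8.80000 + 8.80000 + 8.80000) / 4 = 8.600

8.600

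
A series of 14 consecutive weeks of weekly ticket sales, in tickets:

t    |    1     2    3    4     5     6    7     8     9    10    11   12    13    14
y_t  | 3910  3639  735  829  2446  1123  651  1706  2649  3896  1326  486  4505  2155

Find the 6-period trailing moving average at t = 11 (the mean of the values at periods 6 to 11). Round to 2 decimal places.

Sum of periods 6–11: 1123 + 651 + 1706 + 2649 + 3896 + 1326 = 11351
Divide by 6: 11351 / 6 = 1891.83

1891.83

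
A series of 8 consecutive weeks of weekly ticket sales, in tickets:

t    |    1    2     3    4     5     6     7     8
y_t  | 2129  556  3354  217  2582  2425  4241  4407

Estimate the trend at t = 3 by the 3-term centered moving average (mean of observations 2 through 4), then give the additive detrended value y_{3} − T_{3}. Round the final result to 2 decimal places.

Trend T_3 = (556 + 3354 + 217) / 3 = 4127/3 = 1375.6667
Detrended value: 3354 − 1375.6667 = 1978.33

1978.33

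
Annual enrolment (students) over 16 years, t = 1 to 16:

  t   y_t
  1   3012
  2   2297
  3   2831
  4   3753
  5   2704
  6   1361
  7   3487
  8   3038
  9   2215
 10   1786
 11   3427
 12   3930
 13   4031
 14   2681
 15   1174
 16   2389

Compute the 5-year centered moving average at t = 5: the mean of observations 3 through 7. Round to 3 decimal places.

Sum of periods 3–7: 2831 + 3753 + 2704 + 1361 + 3487 = 14136
Divide by 5: 14136 / 5 = 2827.200

2827.200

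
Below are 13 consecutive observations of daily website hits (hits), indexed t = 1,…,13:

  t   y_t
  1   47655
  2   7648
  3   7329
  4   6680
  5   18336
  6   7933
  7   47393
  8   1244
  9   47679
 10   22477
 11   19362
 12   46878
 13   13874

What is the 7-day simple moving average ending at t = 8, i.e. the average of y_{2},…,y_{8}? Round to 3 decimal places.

Sum of periods 2–8: 7648 + 7329 + 6680 + 18336 + 7933 + 47393 + 1244 = 96563
Divide by 7: 96563 / 7 = 13794.714

13794.714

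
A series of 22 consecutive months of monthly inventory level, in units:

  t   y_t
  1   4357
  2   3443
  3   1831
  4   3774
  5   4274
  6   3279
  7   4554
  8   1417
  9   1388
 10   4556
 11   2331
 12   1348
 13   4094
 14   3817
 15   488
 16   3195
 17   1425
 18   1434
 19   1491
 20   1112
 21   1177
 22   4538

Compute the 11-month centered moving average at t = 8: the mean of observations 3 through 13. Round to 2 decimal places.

Sum of periods 3–13: 1831 + 3774 + 4274 + 3279 + 4554 + 1417 + 1388 + 4556 + 2331 + 1348 + 4094 = 32846
Divide by 11: 32846 / 11 = 2986.00

2986.00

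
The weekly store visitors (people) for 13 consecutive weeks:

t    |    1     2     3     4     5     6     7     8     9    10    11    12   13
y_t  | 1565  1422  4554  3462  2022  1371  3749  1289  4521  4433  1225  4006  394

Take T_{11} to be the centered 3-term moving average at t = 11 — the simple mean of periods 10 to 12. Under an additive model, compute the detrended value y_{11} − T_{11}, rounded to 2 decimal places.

-1996.33

Trend T_11 = (4433 + 1225 + 4006) / 3 = 9664/3 = 3221.3333
Detrended value: 1225 − 3221.3333 = -1996.33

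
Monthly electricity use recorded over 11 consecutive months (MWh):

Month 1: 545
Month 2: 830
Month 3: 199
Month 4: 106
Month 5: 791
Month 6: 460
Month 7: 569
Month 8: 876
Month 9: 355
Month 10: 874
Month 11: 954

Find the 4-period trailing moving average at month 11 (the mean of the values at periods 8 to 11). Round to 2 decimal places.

Sum of periods 8–11: 876 + 355 + 874 + 954 = 3059
Divide by 4: 3059 / 4 = 764.75

764.75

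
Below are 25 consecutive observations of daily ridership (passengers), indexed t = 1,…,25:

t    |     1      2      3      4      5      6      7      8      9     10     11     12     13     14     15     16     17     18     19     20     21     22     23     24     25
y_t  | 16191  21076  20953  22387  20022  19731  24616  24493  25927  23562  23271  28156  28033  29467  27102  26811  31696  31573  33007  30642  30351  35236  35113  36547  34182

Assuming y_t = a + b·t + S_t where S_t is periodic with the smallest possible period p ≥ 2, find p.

First differences y_{t+1} − y_t: 4885, -123, 1434, -2365, -291, 4885, -123, 1434, -2365, -291, 4885, -123, …
The difference pattern repeats every 5 terms and not for any smaller step, so p = 5.

5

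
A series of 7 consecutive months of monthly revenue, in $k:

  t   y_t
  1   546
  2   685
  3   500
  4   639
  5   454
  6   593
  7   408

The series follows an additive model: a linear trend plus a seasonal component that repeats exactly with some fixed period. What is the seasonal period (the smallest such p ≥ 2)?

First differences y_{t+1} − y_t: 139, -185, 139, -185, 139, -185, …
The difference pattern repeats every 2 terms and not for any smaller step, so p = 2.

2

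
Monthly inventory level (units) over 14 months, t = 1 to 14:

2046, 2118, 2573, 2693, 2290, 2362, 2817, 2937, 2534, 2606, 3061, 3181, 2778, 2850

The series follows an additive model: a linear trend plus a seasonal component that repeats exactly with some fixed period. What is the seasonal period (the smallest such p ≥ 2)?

First differences y_{t+1} − y_t: 72, 455, 120, -403, 72, 455, 120, -403, 72, 455, …
The difference pattern repeats every 4 terms and not for any smaller step, so p = 4.

4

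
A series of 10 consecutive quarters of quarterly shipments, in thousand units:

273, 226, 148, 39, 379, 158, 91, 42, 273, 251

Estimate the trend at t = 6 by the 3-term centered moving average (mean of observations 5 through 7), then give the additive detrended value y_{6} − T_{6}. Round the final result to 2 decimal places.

Trend T_6 = (379 + 158 + 91) / 3 = 628/3 = 209.3333
Detrended value: 158 − 209.3333 = -51.33

-51.33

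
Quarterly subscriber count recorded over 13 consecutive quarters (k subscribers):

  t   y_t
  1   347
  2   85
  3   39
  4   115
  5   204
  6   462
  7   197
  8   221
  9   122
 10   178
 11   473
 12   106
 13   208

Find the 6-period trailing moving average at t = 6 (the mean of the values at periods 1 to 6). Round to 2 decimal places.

Sum of periods 1–6: 347 + 85 + 39 + 115 + 204 + 462 = 1252
Divide by 6: 1252 / 6 = 208.67

208.67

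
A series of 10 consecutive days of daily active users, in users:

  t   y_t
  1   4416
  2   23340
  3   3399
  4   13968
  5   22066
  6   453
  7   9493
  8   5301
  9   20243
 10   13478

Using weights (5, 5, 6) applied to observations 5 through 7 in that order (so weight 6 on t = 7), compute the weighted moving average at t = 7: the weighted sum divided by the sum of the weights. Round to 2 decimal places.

10597.06

Weighted sum: 5·22066 + 5·453 + 6·9493 = 110330 + 2265 + 56958 = 169553
Weight total: 5 + 5 + 6 = 16
WMA = 169553 / 16 = 10597.06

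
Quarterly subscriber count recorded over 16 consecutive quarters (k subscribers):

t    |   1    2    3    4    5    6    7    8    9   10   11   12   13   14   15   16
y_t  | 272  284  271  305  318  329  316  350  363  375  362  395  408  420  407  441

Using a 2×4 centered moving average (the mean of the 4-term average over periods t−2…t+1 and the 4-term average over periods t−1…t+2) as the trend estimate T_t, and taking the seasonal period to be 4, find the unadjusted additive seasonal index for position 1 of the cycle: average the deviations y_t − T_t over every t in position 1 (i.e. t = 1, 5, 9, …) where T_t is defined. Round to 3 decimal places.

Season position 1 occurs at t = 5, 9, 13 (where T_t is defined).
t=5: T_5 = 311.37500; y_5 − T_5 = 318 − 311.37500 = 6.62500
t=9: T_9 = 356.75000; y_9 − T_9 = 363 − 356.75000 = 6.25000
t=13: T_13 = 401.87500; y_13 − T_13 = 408 − 401.87500 = 6.12500
Mean deviation: (6.62500 + 6.25000 + 6.12500) / 3 = 6.333

6.333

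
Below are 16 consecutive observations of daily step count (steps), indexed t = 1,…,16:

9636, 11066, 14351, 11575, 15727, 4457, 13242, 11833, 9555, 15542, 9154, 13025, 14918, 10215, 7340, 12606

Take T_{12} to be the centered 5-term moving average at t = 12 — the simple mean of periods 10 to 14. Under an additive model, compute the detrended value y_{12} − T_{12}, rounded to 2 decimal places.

454.20

Trend T_12 = (15542 + 9154 + 13025 + 14918 + 10215) / 5 = 62854/5 = 12570.8000
Detrended value: 13025 − 12570.8000 = 454.20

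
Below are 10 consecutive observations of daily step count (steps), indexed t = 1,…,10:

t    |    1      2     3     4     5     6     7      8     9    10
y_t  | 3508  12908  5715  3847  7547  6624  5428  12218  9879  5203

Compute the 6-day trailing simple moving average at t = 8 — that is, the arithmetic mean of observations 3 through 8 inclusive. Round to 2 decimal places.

Sum of periods 3–8: 5715 + 3847 + 7547 + 6624 + 5428 + 12218 = 41379
Divide by 6: 41379 / 6 = 6896.50

6896.50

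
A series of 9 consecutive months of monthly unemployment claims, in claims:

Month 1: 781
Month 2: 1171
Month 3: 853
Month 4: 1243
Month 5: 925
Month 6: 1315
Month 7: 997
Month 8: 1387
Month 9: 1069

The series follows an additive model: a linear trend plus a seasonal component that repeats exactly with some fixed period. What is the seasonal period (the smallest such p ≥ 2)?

2

First differences y_{t+1} − y_t: 390, -318, 390, -318, 390, -318, …
The difference pattern repeats every 2 terms and not for any smaller step, so p = 2.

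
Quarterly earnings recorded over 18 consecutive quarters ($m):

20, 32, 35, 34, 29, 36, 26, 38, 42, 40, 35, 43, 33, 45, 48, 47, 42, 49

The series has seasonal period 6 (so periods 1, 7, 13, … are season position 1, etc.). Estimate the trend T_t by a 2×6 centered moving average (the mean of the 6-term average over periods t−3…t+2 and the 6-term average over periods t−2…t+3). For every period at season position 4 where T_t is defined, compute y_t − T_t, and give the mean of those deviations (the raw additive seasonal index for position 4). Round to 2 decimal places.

Season position 4 occurs at t = 4, 10 (where T_t is defined).
t=4: T_4 = 31.5000; y_4 − T_4 = 34 − 31.5000 = 2.5000
t=10: T_10 = 37.9167; y_10 − T_10 = 40 − 37.9167 = 2.0833
Mean deviation: (2.5000 + 2.0833) / 2 = 2.29

2.29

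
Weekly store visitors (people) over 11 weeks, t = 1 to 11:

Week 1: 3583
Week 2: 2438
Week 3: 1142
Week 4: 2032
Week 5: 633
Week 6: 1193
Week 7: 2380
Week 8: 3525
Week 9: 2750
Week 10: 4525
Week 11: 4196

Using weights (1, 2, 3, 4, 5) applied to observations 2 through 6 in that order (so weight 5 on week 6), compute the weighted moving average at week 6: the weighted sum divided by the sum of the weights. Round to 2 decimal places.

1287.67

Weighted sum: 1·2438 + 2·1142 + 3·2032 + 4·633 + 5·1193 = 2438 + 2284 + 6096 + 2532 + 5965 = 19315
Weight total: 1 + 2 + 3 + 4 + 5 = 15
WMA = 19315 / 15 = 1287.67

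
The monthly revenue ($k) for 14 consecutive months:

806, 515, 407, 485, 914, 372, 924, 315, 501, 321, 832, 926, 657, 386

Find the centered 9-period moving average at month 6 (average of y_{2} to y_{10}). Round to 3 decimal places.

528.222

Sum of periods 2–10: 515 + 407 + 485 + 914 + 372 + 924 + 315 + 501 + 321 = 4754
Divide by 9: 4754 / 9 = 528.222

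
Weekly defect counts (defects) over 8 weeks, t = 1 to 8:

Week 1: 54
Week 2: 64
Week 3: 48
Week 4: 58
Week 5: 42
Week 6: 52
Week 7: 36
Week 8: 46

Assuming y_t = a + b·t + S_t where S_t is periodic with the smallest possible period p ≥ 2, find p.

First differences y_{t+1} − y_t: 10, -16, 10, -16, 10, -16, …
The difference pattern repeats every 2 terms and not for any smaller step, so p = 2.

2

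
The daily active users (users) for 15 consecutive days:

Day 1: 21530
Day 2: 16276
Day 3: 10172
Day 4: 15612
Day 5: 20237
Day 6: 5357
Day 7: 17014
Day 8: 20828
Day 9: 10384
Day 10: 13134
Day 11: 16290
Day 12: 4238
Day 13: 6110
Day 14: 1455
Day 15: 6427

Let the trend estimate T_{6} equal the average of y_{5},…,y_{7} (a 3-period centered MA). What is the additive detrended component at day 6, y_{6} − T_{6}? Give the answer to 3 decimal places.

Trend T_6 = (20237 + 5357 + 17014) / 3 = 42608/3 = 14202.66667
Detrended value: 5357 − 14202.66667 = -8845.667

-8845.667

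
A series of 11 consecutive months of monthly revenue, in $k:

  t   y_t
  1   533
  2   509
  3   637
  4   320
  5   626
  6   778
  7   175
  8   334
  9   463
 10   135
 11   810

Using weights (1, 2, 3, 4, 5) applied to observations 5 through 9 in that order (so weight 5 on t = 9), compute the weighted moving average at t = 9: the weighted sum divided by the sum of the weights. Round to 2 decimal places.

423.87

Weighted sum: 1·626 + 2·778 + 3·175 + 4·334 + 5·463 = 626 + 1556 + 525 + 1336 + 2315 = 6358
Weight total: 1 + 2 + 3 + 4 + 5 = 15
WMA = 6358 / 15 = 423.87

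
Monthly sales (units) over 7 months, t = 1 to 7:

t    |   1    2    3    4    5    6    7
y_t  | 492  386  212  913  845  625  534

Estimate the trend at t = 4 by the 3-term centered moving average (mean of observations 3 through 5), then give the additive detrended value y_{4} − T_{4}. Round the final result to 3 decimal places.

Trend T_4 = (212 + 913 + 845) / 3 = 1970/3 = 656.66667
Detrended value: 913 − 656.66667 = 256.333

256.333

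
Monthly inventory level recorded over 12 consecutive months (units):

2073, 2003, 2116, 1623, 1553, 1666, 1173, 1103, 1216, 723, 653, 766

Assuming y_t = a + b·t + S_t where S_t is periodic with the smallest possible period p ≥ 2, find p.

First differences y_{t+1} − y_t: -70, 113, -493, -70, 113, -493, -70, 113, …
The difference pattern repeats every 3 terms and not for any smaller step, so p = 3.

3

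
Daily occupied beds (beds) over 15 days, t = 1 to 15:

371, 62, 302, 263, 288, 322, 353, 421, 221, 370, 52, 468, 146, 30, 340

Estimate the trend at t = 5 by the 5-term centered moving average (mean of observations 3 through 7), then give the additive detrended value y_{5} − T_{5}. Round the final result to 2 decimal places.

-17.60

Trend T_5 = (302 + 263 + 288 + 322 + 353) / 5 = 1528/5 = 305.6000
Detrended value: 288 − 305.6000 = -17.60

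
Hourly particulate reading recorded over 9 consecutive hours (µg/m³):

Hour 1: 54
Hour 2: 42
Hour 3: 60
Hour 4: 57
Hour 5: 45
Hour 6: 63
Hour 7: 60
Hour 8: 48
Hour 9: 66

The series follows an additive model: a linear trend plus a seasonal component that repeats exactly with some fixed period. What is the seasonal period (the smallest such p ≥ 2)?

3

First differences y_{t+1} − y_t: -12, 18, -3, -12, 18, -3, -12, 18, …
The difference pattern repeats every 3 terms and not for any smaller step, so p = 3.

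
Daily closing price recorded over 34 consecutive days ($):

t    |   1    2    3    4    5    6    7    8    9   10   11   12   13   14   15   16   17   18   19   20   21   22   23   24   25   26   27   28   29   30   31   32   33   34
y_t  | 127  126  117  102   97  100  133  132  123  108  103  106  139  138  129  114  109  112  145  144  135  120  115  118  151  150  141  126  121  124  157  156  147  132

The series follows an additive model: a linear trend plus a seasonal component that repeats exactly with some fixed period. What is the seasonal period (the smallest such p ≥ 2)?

First differences y_{t+1} − y_t: -1, -9, -15, -5, 3, 33, -1, -9, -15, -5, 3, 33, -1, -9, …
The difference pattern repeats every 6 terms and not for any smaller step, so p = 6.

6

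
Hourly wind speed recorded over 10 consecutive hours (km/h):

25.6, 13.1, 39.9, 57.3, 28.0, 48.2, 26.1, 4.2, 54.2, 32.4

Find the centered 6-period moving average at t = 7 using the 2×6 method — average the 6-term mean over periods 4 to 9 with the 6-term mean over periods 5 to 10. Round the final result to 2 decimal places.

34.26

Sum over 4–9: 57.3 + 28.0 + 48.2 + 26.1 + 4.2 + 54.2 = 218.0
Sum over 5–10: 28.0 + 48.2 + 26.1 + 4.2 + 54.2 + 32.4 = 193.1
CMA at t=7 = (218.0 + 193.1) / (2·6) = 411.1 / 12 = 34.26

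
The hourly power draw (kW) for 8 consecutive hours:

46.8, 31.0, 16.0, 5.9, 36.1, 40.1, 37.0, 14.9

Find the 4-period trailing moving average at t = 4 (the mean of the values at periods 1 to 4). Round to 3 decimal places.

Sum of periods 1–4: 46.8 + 31.0 + 16.0 + 5.9 = 99.7
Divide by 4: 99.7 / 4 = 24.925

24.925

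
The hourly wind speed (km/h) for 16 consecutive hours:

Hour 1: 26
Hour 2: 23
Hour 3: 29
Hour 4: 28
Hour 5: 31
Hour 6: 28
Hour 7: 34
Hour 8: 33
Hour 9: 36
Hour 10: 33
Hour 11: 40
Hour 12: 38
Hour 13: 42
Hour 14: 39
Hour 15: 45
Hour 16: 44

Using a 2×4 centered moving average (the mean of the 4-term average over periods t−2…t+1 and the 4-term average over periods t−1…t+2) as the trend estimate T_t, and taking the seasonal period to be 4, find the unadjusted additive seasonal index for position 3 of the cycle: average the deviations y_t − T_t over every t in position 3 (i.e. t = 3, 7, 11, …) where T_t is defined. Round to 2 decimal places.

2.08

Season position 3 occurs at t = 3, 7, 11 (where T_t is defined).
t=3: T_3 = 27.1250; y_3 − T_3 = 29 − 27.1250 = 1.8750
t=7: T_7 = 32.1250; y_7 − T_7 = 34 − 32.1250 = 1.8750
t=11: T_11 = 37.5000; y_11 − T_11 = 40 − 37.5000 = 2.5000
Mean deviation: (1.8750 + 1.8750 + 2.5000) / 3 = 2.08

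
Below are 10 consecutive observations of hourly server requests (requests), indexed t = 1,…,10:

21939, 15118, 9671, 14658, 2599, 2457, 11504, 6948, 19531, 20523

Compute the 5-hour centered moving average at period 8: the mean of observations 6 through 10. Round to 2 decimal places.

Sum of periods 6–10: 2457 + 11504 + 6948 + 19531 + 20523 = 60963
Divide by 5: 60963 / 5 = 12192.60

12192.60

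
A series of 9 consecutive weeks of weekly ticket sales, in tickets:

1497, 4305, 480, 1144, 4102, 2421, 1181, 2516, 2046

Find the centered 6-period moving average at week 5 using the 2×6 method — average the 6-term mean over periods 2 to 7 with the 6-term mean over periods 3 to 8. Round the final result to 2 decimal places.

2123.08

Sum over 2–7: 4305 + 480 + 1144 + 4102 + 2421 + 1181 = 13633
Sum over 3–8: 480 + 1144 + 4102 + 2421 + 1181 + 2516 = 11844
CMA at t=5 = (13633 + 11844) / (2·6) = 25477 / 12 = 2123.08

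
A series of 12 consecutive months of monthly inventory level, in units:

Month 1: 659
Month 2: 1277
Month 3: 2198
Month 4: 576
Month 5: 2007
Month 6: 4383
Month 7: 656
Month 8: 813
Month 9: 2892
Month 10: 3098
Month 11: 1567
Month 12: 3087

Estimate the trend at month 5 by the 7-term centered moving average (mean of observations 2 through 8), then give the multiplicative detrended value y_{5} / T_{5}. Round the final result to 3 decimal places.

Trend T_5 = (1277 + 2198 + 576 + 2007 + 4383 + 656 + 813) / 7 = 11910/7 = 1701.42857
Ratio to trend: 2007 / 1701.42857 = 1.180

1.180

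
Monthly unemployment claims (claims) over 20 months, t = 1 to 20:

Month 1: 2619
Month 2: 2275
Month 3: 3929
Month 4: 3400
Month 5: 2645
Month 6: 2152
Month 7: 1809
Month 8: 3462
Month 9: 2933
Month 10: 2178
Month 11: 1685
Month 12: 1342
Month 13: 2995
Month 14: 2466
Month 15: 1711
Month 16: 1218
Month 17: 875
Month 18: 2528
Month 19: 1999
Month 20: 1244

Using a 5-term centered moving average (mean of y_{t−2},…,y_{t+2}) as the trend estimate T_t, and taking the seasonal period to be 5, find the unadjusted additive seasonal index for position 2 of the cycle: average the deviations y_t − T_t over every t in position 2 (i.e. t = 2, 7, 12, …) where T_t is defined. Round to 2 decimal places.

Season position 2 occurs at t = 7, 12, 17 (where T_t is defined).
t=7: T_7 = 2600.2000; y_7 − T_7 = 1809 − 2600.2000 = -791.2000
t=12: T_12 = 2133.2000; y_12 − T_12 = 1342 − 2133.2000 = -791.2000
t=17: T_17 = 1666.2000; y_17 − T_17 = 875 − 1666.2000 = -791.2000
Mean deviation: (-791.2000 + -791.2000 + -791.2000) / 3 = -791.20

-791.20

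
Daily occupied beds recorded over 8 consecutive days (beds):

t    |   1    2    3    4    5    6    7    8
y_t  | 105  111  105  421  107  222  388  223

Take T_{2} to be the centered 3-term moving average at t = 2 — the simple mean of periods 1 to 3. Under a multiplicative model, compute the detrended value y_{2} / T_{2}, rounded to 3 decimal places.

Trend T_2 = (105 + 111 + 105) / 3 = 321/3 = 107.00000
Ratio to trend: 111 / 107.00000 = 1.037

1.037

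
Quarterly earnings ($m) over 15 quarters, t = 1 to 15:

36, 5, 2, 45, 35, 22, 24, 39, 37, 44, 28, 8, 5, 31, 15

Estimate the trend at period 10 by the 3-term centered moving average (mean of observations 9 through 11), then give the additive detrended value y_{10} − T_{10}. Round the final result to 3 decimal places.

7.667

Trend T_10 = (37 + 44 + 28) / 3 = 109/3 = 36.33333
Detrended value: 44 − 36.33333 = 7.667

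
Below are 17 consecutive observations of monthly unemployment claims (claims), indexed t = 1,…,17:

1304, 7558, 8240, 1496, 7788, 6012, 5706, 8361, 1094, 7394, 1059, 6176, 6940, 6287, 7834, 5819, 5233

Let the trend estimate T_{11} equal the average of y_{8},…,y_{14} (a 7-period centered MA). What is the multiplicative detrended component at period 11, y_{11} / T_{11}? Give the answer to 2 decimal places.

Trend T_11 = (8361 + 1094 + 7394 + 1059 + 6176 + 6940 + 6287) / 7 = 37311/7 = 5330.1429
Ratio to trend: 1059 / 5330.1429 = 0.20

0.20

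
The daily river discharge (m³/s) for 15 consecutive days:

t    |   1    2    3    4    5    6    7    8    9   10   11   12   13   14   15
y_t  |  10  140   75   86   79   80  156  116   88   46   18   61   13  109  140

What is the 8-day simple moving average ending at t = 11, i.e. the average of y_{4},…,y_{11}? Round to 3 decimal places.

Sum of periods 4–11: 86 + 79 + 80 + 156 + 116 + 88 + 46 + 18 = 669
Divide by 8: 669 / 8 = 83.625

83.625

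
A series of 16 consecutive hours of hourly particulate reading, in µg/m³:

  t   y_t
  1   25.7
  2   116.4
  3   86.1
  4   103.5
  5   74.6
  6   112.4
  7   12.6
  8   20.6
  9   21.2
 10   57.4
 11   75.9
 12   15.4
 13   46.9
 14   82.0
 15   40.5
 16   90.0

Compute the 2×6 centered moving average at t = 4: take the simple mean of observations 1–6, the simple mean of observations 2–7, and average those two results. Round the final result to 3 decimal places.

85.358

Sum over 1–6: 25.7 + 116.4 + 86.1 + 103.5 + 74.6 + 112.4 = 518.7
Sum over 2–7: 116.4 + 86.1 + 103.5 + 74.6 + 112.4 + 12.6 = 505.6
CMA at t=4 = (518.7 + 505.6) / (2·6) = 1024.3 / 12 = 85.358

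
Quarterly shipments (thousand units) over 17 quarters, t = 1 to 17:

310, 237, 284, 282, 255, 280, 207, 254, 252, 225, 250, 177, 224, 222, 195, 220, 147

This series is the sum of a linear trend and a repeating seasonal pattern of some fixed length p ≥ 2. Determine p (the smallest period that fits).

5

First differences y_{t+1} − y_t: -73, 47, -2, -27, 25, -73, 47, -2, -27, 25, -73, 47, …
The difference pattern repeats every 5 terms and not for any smaller step, so p = 5.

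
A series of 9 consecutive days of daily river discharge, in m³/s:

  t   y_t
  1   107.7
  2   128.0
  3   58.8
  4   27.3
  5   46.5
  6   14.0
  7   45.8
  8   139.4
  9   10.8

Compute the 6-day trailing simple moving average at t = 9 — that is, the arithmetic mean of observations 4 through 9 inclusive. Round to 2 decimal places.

Sum of periods 4–9: 27.3 + 46.5 + 14.0 + 45.8 + 139.4 + 10.8 = 283.8
Divide by 6: 283.8 / 6 = 47.30

47.30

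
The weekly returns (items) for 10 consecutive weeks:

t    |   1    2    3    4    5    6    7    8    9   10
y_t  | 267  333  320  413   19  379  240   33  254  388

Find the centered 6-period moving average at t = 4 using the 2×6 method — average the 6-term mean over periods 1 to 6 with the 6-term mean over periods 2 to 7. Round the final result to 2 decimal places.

286.25

Sum over 1–6: 267 + 333 + 320 + 413 + 19 + 379 = 1731
Sum over 2–7: 333 + 320 + 413 + 19 + 379 + 240 = 1704
CMA at t=4 = (1731 + 1704) / (2·6) = 3435 / 12 = 286.25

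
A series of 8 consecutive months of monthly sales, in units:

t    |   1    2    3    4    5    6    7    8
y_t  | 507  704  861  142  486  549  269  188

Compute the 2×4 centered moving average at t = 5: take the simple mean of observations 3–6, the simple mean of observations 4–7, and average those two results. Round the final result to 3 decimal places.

Sum over 3–6: 861 + 142 + 486 + 549 = 2038
Sum over 4–7: 142 + 486 + 549 + 269 = 1446
CMA at t=5 = (2038 + 1446) / (2·4) = 3484 / 8 = 435.500

435.500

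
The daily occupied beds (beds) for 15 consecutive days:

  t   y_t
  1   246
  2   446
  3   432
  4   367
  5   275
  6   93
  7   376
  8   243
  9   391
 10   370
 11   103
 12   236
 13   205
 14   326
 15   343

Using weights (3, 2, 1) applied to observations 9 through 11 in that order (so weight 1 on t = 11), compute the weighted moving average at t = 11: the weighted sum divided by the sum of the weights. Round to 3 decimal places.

Weighted sum: 3·391 + 2·370 + 1·103 = 1173 + 740 + 103 = 2016
Weight total: 3 + 2 + 1 = 6
WMA = 2016 / 6 = 336.000

336.000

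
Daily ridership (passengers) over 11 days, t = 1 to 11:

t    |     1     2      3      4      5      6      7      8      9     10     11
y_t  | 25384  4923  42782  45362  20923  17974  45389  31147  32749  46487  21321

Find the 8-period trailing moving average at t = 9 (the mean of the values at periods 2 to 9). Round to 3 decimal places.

30156.125

Sum of periods 2–9: 4923 + 42782 + 45362 + 20923 + 17974 + 45389 + 31147 + 32749 = 241249
Divide by 8: 241249 / 8 = 30156.125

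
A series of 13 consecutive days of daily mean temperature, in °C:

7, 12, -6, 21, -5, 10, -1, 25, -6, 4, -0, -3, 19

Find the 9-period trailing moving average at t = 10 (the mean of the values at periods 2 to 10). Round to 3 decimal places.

6.000

Sum of periods 2–10: 12 + (-6) + 21 + (-5) + 10 + (-1) + 25 + (-6) + 4 = 54
Divide by 9: 54 / 9 = 6.000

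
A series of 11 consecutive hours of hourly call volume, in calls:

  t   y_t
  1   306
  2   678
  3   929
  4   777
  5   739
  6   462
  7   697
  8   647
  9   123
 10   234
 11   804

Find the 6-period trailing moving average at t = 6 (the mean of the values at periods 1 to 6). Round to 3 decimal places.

Sum of periods 1–6: 306 + 678 + 929 + 777 + 739 + 462 = 3891
Divide by 6: 3891 / 6 = 648.500

648.500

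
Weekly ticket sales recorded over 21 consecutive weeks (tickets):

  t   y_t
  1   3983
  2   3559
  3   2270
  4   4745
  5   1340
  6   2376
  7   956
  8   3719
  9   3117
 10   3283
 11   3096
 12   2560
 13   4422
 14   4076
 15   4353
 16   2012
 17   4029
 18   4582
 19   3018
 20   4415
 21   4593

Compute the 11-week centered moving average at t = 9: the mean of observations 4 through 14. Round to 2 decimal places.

Sum of periods 4–14: 4745 + 1340 + 2376 + 956 + 3719 + 3117 + 3283 + 3096 + 2560 + 4422 + 4076 = 33690
Divide by 11: 33690 / 11 = 3062.73

3062.73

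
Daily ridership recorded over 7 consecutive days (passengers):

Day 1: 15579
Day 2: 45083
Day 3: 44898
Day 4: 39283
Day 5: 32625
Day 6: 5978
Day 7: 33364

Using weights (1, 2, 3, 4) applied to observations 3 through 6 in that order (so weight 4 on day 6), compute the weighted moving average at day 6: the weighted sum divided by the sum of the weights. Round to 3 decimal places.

24525.100

Weighted sum: 1·44898 + 2·39283 + 3·32625 + 4·5978 = 44898 + 78566 + 97875 + 23912 = 245251
Weight total: 1 + 2 + 3 + 4 = 10
WMA = 245251 / 10 = 24525.100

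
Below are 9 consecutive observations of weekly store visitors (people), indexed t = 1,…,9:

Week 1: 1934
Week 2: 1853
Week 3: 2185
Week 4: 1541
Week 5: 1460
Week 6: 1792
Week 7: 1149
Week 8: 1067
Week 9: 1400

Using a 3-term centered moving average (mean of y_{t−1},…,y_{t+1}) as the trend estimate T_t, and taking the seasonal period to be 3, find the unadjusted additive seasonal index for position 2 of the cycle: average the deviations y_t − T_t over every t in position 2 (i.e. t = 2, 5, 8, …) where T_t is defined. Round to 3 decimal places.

-137.889

Season position 2 occurs at t = 2, 5, 8 (where T_t is defined).
t=2: T_2 = 1990.66667; y_2 − T_2 = 1853 − 1990.66667 = -137.66667
t=5: T_5 = 1597.66667; y_5 − T_5 = 1460 − 1597.66667 = -137.66667
t=8: T_8 = 1205.33333; y_8 − T_8 = 1067 − 1205.33333 = -138.33333
Mean deviation: (-137.66667 + -137.66667 + -138.33333) / 3 = -137.889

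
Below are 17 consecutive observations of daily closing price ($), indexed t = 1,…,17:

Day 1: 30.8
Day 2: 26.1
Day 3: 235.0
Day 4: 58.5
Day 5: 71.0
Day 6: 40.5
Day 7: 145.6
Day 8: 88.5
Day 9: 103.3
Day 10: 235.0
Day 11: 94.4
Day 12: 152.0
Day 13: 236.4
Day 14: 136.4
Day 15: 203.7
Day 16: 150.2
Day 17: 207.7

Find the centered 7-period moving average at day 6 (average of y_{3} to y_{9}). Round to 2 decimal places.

Sum of periods 3–9: 235.0 + 58.5 + 71.0 + 40.5 + 145.6 + 88.5 + 103.3 = 742.4
Divide by 7: 742.4 / 7 = 106.06

106.06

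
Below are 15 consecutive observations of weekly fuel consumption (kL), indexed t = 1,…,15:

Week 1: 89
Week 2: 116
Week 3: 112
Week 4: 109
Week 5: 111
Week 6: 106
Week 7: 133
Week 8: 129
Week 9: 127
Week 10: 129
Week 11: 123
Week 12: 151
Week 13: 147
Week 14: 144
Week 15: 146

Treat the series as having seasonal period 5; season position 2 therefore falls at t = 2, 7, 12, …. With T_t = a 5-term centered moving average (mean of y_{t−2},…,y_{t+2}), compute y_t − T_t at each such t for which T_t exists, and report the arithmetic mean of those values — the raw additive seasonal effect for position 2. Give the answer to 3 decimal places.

Season position 2 occurs at t = 7, 12 (where T_t is defined).
t=7: T_7 = 121.20000; y_7 − T_7 = 133 − 121.20000 = 11.80000
t=12: T_12 = 138.80000; y_12 − T_12 = 151 − 138.80000 = 12.20000
Mean deviation: (11.80000 + 12.20000) / 2 = 12.000

12.000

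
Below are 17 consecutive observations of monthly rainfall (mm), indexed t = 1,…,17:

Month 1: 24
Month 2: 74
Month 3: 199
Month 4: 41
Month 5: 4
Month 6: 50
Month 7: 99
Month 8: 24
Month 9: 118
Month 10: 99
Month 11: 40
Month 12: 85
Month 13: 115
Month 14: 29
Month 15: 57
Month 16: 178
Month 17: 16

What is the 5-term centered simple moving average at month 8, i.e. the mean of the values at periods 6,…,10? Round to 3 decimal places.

Sum of periods 6–10: 50 + 99 + 24 + 118 + 99 = 390
Divide by 5: 390 / 5 = 78.000

78.000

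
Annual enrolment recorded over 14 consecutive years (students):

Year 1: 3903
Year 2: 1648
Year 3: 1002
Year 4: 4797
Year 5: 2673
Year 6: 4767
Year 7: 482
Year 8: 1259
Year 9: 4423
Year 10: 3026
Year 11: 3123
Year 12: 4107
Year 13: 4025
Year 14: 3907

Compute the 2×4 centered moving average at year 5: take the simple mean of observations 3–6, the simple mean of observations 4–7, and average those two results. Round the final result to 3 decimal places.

Sum over 3–6: 1002 + 4797 + 2673 + 4767 = 13239
Sum over 4–7: 4797 + 2673 + 4767 + 482 = 12719
CMA at t=5 = (13239 + 12719) / (2·4) = 25958 / 8 = 3244.750

3244.750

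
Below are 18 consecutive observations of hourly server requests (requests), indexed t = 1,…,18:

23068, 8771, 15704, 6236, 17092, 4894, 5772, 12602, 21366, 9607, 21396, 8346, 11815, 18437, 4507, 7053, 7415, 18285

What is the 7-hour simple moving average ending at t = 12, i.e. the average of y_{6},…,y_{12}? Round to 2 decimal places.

11997.57

Sum of periods 6–12: 4894 + 5772 + 12602 + 21366 + 9607 + 21396 + 8346 = 83983
Divide by 7: 83983 / 7 = 11997.57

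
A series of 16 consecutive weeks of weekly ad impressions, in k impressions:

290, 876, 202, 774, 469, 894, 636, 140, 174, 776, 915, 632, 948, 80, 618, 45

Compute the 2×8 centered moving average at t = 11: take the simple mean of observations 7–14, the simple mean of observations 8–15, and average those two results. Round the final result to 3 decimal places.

536.500

Sum over 7–14: 636 + 140 + 174 + 776 + 915 + 632 + 948 + 80 = 4301
Sum over 8–15: 140 + 174 + 776 + 915 + 632 + 948 + 80 + 618 = 4283
CMA at t=11 = (4301 + 4283) / (2·8) = 8584 / 16 = 536.500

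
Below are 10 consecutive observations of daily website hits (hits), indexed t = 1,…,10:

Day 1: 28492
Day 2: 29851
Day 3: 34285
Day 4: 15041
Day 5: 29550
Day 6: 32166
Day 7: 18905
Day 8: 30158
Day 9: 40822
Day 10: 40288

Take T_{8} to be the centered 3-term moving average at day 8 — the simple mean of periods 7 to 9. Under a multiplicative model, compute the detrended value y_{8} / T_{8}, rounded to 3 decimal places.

Trend T_8 = (18905 + 30158 + 40822) / 3 = 89885/3 = 29961.66667
Ratio to trend: 30158 / 29961.66667 = 1.007

1.007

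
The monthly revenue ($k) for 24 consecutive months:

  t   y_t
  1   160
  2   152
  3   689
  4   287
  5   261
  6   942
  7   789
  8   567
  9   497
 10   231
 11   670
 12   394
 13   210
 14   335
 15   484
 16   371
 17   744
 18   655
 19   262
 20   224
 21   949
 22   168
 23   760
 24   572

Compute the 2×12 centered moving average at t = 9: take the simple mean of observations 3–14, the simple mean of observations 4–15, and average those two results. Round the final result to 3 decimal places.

Sum over 3–14: 689 + 287 + 261 + 942 + 789 + 567 + 497 + 231 + 670 + 394 + 210 + 335 = 5872
Sum over 4–15: 287 + 261 + 942 + 789 + 567 + 497 + 231 + 670 + 394 + 210 + 335 + 484 = 5667
CMA at t=9 = (5872 + 5667) / (2·12) = 11539 / 24 = 480.792

480.792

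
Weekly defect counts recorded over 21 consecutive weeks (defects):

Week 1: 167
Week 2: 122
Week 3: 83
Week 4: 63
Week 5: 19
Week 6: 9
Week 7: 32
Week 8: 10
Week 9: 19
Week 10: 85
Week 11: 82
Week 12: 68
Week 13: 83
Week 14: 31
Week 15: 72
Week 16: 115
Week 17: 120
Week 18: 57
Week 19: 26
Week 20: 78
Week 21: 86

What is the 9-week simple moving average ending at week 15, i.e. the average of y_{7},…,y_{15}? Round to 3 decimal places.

53.556

Sum of periods 7–15: 32 + 10 + 19 + 85 + 82 + 68 + 83 + 31 + 72 = 482
Divide by 9: 482 / 9 = 53.556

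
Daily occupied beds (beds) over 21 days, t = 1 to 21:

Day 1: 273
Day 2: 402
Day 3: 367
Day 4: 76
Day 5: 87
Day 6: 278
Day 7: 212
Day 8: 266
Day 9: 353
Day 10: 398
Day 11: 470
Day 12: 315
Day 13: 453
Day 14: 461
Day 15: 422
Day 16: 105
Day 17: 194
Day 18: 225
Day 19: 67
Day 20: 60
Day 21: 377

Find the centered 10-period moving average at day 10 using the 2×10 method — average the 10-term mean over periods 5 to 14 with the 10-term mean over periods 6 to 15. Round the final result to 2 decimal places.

346.05

Sum over 5–14: 87 + 278 + 212 + 266 + 353 + 398 + 470 + 315 + 453 + 461 = 3293
Sum over 6–15: 278 + 212 + 266 + 353 + 398 + 470 + 315 + 453 + 461 + 422 = 3628
CMA at t=10 = (3293 + 3628) / (2·10) = 6921 / 20 = 346.05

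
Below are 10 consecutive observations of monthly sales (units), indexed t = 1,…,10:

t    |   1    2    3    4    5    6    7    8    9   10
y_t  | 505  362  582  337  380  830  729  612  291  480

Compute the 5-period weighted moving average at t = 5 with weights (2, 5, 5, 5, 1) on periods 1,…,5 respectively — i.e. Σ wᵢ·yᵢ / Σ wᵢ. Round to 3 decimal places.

433.056

Weighted sum: 2·505 + 5·362 + 5·582 + 5·337 + 1·380 = 1010 + 1810 + 2910 + 1685 + 380 = 7795
Weight total: 2 + 5 + 5 + 5 + 1 = 18
WMA = 7795 / 18 = 433.056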